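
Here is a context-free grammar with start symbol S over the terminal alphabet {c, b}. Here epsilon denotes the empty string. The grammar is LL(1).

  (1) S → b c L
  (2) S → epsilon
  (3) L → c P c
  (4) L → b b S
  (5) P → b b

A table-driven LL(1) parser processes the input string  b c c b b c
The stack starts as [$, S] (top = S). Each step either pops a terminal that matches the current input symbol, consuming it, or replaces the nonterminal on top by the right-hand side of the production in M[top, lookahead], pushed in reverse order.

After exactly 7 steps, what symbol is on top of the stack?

b

step 1: stack=$ S  input=b c c b b c $  — expand S → b c L
step 2: stack=$ L c b  input=b c c b b c $  — match b
step 3: stack=$ L c  input=c c b b c $  — match c
step 4: stack=$ L  input=c b b c $  — expand L → c P c
step 5: stack=$ c P c  input=c b b c $  — match c
step 6: stack=$ c P  input=b b c $  — expand P → b b
step 7: stack=$ c b b  input=b b c $  — match b
Stack after step 7: $ c b (top = b).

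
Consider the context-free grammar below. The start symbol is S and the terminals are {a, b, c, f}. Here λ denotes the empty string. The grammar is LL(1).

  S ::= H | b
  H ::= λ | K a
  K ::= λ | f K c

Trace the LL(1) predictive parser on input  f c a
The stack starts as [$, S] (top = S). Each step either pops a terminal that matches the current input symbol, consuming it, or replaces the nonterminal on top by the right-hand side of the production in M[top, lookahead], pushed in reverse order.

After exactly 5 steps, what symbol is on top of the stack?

step 1: stack=$ S  input=f c a $  — expand S ::= H
step 2: stack=$ H  input=f c a $  — expand H ::= K a
step 3: stack=$ a K  input=f c a $  — expand K ::= f K c
step 4: stack=$ a c K f  input=f c a $  — match f
step 5: stack=$ a c K  input=c a $  — expand K ::= λ
Stack after step 5: $ a c (top = c).

c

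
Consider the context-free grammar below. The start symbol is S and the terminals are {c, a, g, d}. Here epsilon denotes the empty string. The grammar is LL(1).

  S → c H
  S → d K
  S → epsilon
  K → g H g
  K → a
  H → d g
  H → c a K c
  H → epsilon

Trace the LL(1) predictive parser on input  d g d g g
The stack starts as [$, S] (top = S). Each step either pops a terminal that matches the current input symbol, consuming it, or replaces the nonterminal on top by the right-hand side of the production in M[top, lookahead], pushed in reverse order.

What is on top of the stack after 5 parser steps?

d

step 1: stack=$ S  input=d g d g g $  — expand S → d K
step 2: stack=$ K d  input=d g d g g $  — match d
step 3: stack=$ K  input=g d g g $  — expand K → g H g
step 4: stack=$ g H g  input=g d g g $  — match g
step 5: stack=$ g H  input=d g g $  — expand H → d g
Stack after step 5: $ g g d (top = d).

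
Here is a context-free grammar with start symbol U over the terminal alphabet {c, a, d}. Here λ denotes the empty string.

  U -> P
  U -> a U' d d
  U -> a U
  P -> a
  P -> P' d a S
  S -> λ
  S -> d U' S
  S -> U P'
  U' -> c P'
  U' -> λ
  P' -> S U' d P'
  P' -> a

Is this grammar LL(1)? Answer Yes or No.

FIRST(U) = {a, c, d}
FIRST(P) = {a, c, d}
FIRST(S) = {λ, a, c, d}
FIRST(U') = {λ, c}
FIRST(P') = {a, c, d}
FOLLOW(U) = {$, a, c, d}
FOLLOW(P) = {$, a, c, d}
FOLLOW(S) = {$, a, c, d}
FOLLOW(U') = {$, a, c, d}
FOLLOW(P') = {$, a, c, d}
Cell M[P, a] receives both P -> a and P -> P' d a S — the grammar is not LL(1).

No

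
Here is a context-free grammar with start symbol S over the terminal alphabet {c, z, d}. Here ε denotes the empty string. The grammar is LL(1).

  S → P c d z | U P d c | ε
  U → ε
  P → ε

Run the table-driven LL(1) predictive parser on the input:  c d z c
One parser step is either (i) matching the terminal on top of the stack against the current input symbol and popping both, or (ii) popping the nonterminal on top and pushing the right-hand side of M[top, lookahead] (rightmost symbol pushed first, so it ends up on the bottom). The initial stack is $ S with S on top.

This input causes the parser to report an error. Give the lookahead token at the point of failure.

step 1: stack=$ S  input=c d z c $  — expand S → P c d z
step 2: stack=$ z d c P  input=c d z c $  — expand P → ε
step 3: stack=$ z d c  input=c d z c $  — match c
step 4: stack=$ z d  input=d z c $  — match d
step 5: stack=$ z  input=z c $  — match z
step 6: stack=$  input=c $  — error: stack empty but input remains

c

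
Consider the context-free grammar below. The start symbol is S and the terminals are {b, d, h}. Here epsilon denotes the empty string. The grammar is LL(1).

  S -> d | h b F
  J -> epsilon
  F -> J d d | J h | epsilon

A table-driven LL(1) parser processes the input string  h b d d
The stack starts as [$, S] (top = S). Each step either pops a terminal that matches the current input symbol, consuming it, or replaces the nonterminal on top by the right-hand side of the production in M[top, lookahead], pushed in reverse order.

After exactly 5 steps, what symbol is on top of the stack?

     Stack    Input      Action
  1  $ S      h b d d $  expand S -> h b F
  2  $ F b h  h b d d $  match h
  3  $ F b    b d d $    match b
  4  $ F      d d $      expand F -> J d d
  5  $ d d J  d d $      expand J -> epsilon
Stack after step 5: $ d d (top = d).

d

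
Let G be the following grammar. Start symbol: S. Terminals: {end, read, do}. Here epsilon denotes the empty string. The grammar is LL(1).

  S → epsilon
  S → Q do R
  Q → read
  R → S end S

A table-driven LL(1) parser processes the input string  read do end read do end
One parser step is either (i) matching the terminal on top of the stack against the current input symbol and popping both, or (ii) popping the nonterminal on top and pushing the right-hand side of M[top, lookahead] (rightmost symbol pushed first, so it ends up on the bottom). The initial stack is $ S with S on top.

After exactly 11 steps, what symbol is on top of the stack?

R

      Stack        Input                      Action
   1  $ S          read do end read do end $  expand S → Q do R
   2  $ R do Q     read do end read do end $  expand Q → read
   3  $ R do read  read do end read do end $  match read
   4  $ R do       do end read do end $       match do
   5  $ R          end read do end $          expand R → S end S
   6  $ S end S    end read do end $          expand S → epsilon
   7  $ S end      end read do end $          match end
   8  $ S          read do end $              expand S → Q do R
   9  $ R do Q     read do end $              expand Q → read
  10  $ R do read  read do end $              match read
  11  $ R do       do end $                   match do
Stack after step 11: $ R (top = R).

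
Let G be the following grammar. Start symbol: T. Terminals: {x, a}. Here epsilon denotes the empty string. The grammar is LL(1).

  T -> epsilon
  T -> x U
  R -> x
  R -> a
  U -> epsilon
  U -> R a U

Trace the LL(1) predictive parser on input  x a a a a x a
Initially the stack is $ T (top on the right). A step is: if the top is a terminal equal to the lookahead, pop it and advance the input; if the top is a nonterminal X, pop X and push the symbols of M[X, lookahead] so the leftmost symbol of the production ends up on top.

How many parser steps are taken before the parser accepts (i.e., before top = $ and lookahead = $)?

15

      Stack    Input            Action
   1  $ T      x a a a a x a $  expand T -> x U
   2  $ U x    x a a a a x a $  match x
   3  $ U      a a a a x a $    expand U -> R a U
   4  $ U a R  a a a a x a $    expand R -> a
   5  $ U a a  a a a a x a $    match a
   6  $ U a    a a a x a $      match a
   7  $ U      a a x a $        expand U -> R a U
   8  $ U a R  a a x a $        expand R -> a
   9  $ U a a  a a x a $        match a
  10  $ U a    a x a $          match a
  11  $ U      x a $            expand U -> R a U
  12  $ U a R  x a $            expand R -> x
  13  $ U a x  x a $            match x
  14  $ U a    a $              match a
  15  $ U      $                expand U -> epsilon
Accept reached after 15 steps.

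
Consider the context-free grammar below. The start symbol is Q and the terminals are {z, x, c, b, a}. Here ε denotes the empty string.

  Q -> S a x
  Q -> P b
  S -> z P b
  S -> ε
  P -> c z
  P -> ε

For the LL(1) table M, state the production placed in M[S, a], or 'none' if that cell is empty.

S -> ε

FIRST(S): from S->z P b we get {z}; from S->ε we get {ε}. So FIRST(S) = {ε, z}.
FIRST(P): from P->c z we get {c}; from P->ε we get {ε}. So FIRST(P) = {ε, c}.
FIRST(Q): from Q->S a x we get {a, z}; from Q->P b we get {b, c}. So FIRST(Q) = {a, b, c, z}.
FOLLOW(Q) includes $ since Q is the start symbol.
FOLLOW(S): in Q->S a x, S is followed by a x with FIRST {a}. Thus FOLLOW(S) = {a}.
For S -> z P b: FIRST(z P b) = {z}, so it goes in M[S, t] for t ∈ {z}.
For S -> ε: FIRST(ε) = {ε}, so it goes in M[S, t] for t ∈ {}; since ε ∈ FIRST, also for every t ∈ FOLLOW(S) = {a}.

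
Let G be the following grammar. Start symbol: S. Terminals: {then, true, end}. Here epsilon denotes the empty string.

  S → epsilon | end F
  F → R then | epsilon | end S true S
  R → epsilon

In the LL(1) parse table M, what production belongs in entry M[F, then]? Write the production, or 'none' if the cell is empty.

FIRST(S) = {epsilon, end}
FIRST(R) = {epsilon}
FIRST(F) = {epsilon, end, then}  (via R then)
FOLLOW(S) includes $ since S is the start symbol.
FOLLOW(S): in F→end S true S (occurrence 1), S is followed by true S with FIRST {true}; in F→end S true S (occurrence 2), the suffix after S is empty, so FOLLOW(S) ⊇ FOLLOW(F) = {$, true}. Thus FOLLOW(S) = {$, true}.
FOLLOW(F): in S→end F, the suffix after F is empty, so FOLLOW(F) ⊇ FOLLOW(S) = {$, true}. Thus FOLLOW(F) = {$, true}.
For F → R then: FIRST(R then) = {then}, so it goes in M[F, t] for t ∈ {then}.
For F → epsilon: FIRST(epsilon) = {epsilon}, so it goes in M[F, t] for t ∈ {}; since epsilon ∈ FIRST, also for every t ∈ FOLLOW(F) = {$, true}.
For F → end S true S: FIRST(end S true S) = {end}, so it goes in M[F, t] for t ∈ {end}.

F → R then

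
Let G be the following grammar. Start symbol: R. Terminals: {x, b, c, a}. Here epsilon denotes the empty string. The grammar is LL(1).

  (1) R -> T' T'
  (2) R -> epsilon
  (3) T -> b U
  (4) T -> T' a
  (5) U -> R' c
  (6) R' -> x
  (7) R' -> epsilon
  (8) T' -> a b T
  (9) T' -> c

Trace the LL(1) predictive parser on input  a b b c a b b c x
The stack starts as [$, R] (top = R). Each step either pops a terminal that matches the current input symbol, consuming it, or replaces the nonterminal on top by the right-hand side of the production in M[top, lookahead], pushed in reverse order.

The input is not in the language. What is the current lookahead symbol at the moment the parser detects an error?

step 1: stack=$ R  input=a b b c a b b c x $  — expand R -> T' T'
step 2: stack=$ T' T'  input=a b b c a b b c x $  — expand T' -> a b T
step 3: stack=$ T' T b a  input=a b b c a b b c x $  — match a
step 4: stack=$ T' T b  input=b b c a b b c x $  — match b
step 5: stack=$ T' T  input=b c a b b c x $  — expand T -> b U
step 6: stack=$ T' U b  input=b c a b b c x $  — match b
step 7: stack=$ T' U  input=c a b b c x $  — expand U -> R' c
step 8: stack=$ T' c R'  input=c a b b c x $  — expand R' -> epsilon
step 9: stack=$ T' c  input=c a b b c x $  — match c
step 10: stack=$ T'  input=a b b c x $  — expand T' -> a b T
step 11: stack=$ T b a  input=a b b c x $  — match a
step 12: stack=$ T b  input=b b c x $  — match b
step 13: stack=$ T  input=b c x $  — expand T -> b U
step 14: stack=$ U b  input=b c x $  — match b
step 15: stack=$ U  input=c x $  — expand U -> R' c
step 16: stack=$ c R'  input=c x $  — expand R' -> epsilon
step 17: stack=$ c  input=c x $  — match c
step 18: stack=$  input=x $  — error: stack empty but input remains

x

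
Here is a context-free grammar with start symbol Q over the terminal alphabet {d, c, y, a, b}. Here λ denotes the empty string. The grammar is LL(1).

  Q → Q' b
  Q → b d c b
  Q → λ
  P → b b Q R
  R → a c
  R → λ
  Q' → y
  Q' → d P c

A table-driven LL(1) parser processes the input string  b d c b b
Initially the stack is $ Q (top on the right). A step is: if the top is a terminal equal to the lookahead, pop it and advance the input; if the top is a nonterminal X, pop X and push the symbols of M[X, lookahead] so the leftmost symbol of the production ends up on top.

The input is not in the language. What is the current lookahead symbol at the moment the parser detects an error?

b

step 1: stack=$ Q  input=b d c b b $  — expand Q → b d c b
step 2: stack=$ b c d b  input=b d c b b $  — match b
step 3: stack=$ b c d  input=d c b b $  — match d
step 4: stack=$ b c  input=c b b $  — match c
step 5: stack=$ b  input=b b $  — match b
step 6: stack=$  input=b $  — error: stack empty but input remains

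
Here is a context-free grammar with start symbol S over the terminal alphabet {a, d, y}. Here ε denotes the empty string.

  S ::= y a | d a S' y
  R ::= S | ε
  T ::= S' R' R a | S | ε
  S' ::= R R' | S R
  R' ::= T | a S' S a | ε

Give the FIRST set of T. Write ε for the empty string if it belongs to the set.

FIRST(S): from S::=y a we get {y}; from S::=d a S' y we get {d}. So FIRST(S) = {d, y}.
FIRST(R): from R::=S we get {d, y}; from R::=ε we get {ε}. So FIRST(R) = {ε, d, y}.
FIRST(T): from T::=S' R' R a we get {a, d, y}; from T::=S we get {d, y}; from T::=ε we get {ε}. So FIRST(T) = {ε, a, d, y}.
FIRST(R'): from R'::=T we get {ε, a, d, y}; from R'::=a S' S a we get {a}; from R'::=ε we get {ε}. So FIRST(R') = {ε, a, d, y}.
FIRST(S'): from S'::=R R' we get {ε, a, d, y}; from S'::=S R we get {d, y}. So FIRST(S') = {ε, a, d, y}.

{ε, a, d, y}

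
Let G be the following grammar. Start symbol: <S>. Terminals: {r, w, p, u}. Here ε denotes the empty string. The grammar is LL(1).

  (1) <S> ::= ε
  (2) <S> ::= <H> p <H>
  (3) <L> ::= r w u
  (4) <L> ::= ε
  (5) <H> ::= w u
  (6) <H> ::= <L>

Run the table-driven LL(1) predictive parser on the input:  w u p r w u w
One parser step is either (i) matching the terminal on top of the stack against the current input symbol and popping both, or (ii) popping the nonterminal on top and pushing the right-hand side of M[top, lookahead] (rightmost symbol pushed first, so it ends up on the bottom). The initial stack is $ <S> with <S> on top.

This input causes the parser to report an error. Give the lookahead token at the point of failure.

w

      Stack        Input            Action
   1  $ <S>        w u p r w u w $  expand <S> ::= <H> p <H>
   2  $ <H> p <H>  w u p r w u w $  expand <H> ::= w u
   3  $ <H> p u w  w u p r w u w $  match w
   4  $ <H> p u    u p r w u w $    match u
   5  $ <H> p      p r w u w $      match p
   6  $ <H>        r w u w $        expand <H> ::= <L>
   7  $ <L>        r w u w $        expand <L> ::= r w u
   8  $ u w r      r w u w $        match r
   9  $ u w        w u w $          match w
  10  $ u          u w $            match u
  11  $            w $              error: stack empty but input remains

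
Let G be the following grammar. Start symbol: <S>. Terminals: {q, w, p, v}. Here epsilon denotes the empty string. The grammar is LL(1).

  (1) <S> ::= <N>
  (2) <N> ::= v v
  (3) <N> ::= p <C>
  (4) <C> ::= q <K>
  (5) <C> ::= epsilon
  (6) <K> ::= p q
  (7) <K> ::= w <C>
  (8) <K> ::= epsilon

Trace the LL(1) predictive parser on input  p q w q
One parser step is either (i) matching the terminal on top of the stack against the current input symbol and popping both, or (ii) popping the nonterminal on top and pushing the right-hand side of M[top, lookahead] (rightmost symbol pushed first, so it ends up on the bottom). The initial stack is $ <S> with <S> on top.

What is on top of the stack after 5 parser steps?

<K>

     Stack    Input      Action
  1  $ <S>    p q w q $  expand <S> ::= <N>
  2  $ <N>    p q w q $  expand <N> ::= p <C>
  3  $ <C> p  p q w q $  match p
  4  $ <C>    q w q $    expand <C> ::= q <K>
  5  $ <K> q  q w q $    match q
Stack after step 5: $ <K> (top = <K>).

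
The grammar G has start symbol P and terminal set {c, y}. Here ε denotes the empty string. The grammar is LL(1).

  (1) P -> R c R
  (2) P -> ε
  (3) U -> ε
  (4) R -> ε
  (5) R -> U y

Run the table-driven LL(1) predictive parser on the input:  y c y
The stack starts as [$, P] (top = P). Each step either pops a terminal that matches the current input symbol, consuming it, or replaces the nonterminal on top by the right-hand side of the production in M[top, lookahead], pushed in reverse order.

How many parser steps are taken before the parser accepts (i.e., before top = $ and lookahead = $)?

     Stack      Input    Action
  1  $ P        y c y $  expand P -> R c R
  2  $ R c R    y c y $  expand R -> U y
  3  $ R c y U  y c y $  expand U -> ε
  4  $ R c y    y c y $  match y
  5  $ R c      c y $    match c
  6  $ R        y $      expand R -> U y
  7  $ y U      y $      expand U -> ε
  8  $ y        y $      match y
Accept reached after 8 steps.

8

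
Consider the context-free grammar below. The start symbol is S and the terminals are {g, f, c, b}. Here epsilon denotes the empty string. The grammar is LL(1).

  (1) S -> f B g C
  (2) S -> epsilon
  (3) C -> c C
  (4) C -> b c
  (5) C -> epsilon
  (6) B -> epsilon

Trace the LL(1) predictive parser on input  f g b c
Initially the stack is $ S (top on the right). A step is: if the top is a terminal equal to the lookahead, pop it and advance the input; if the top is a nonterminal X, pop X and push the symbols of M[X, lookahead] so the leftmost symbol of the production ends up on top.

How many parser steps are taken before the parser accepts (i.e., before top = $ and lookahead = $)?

     Stack      Input      Action
  1  $ S        f g b c $  expand S -> f B g C
  2  $ C g B f  f g b c $  match f
  3  $ C g B    g b c $    expand B -> epsilon
  4  $ C g      g b c $    match g
  5  $ C        b c $      expand C -> b c
  6  $ c b      b c $      match b
  7  $ c        c $        match c
Accept reached after 7 steps.

7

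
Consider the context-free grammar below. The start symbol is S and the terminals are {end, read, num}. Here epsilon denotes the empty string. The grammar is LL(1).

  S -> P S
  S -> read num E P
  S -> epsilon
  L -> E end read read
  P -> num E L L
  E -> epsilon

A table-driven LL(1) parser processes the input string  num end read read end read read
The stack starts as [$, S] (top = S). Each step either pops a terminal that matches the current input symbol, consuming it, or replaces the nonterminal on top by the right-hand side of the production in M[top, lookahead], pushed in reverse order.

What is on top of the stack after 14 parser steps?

      Stack                  Input                              Action
   1  $ S                    num end read read end read read $  expand S -> P S
   2  $ S P                  num end read read end read read $  expand P -> num E L L
   3  $ S L L E num          num end read read end read read $  match num
   4  $ S L L E              end read read end read read $      expand E -> epsilon
   5  $ S L L                end read read end read read $      expand L -> E end read read
   6  $ S L read read end E  end read read end read read $      expand E -> epsilon
   7  $ S L read read end    end read read end read read $      match end
   8  $ S L read read        read read end read read $          match read
   9  $ S L read             read end read read $               match read
  10  $ S L                  end read read $                    expand L -> E end read read
  11  $ S read read end E    end read read $                    expand E -> epsilon
  12  $ S read read end      end read read $                    match end
  13  $ S read read          read read $                        match read
  14  $ S read               read $                             match read
Stack after step 14: $ S (top = S).

S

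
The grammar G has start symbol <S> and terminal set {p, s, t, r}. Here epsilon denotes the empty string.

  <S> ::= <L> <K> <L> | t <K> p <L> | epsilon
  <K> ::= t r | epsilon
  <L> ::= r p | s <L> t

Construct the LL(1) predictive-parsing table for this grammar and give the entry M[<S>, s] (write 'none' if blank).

<S> ::= <L> <K> <L>

FIRST(<K>) = {epsilon, t}
FIRST(<L>) = {r, s}
FIRST(<S>) = {epsilon, r, s, t}  (via <L> <K> <L>)
FOLLOW(<S>) includes $ since <S> is the start symbol.
FOLLOW(<S>): <S> appears on no right-hand side. Thus FOLLOW(<S>) = {$}.
For <S> ::= <L> <K> <L>: FIRST(<L> <K> <L>) = {r, s}, so it goes in M[<S>, t] for t ∈ {r, s}.
For <S> ::= t <K> p <L>: FIRST(t <K> p <L>) = {t}, so it goes in M[<S>, t] for t ∈ {t}.
For <S> ::= epsilon: FIRST(epsilon) = {epsilon}, so it goes in M[<S>, t] for t ∈ {}; since epsilon ∈ FIRST, also for every t ∈ FOLLOW(<S>) = {$}.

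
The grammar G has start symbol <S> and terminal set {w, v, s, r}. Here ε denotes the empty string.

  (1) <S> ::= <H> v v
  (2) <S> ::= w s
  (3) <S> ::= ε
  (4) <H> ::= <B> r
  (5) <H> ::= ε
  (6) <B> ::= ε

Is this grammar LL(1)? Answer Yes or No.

FIRST(<S>) = {ε, r, v, w}
FIRST(<H>) = {ε, r}
FIRST(<B>) = {ε}
FOLLOW(<S>) = {$}
FOLLOW(<H>) = {v}
FOLLOW(<B>) = {r}
Each cell of M receives at most one production.

Yes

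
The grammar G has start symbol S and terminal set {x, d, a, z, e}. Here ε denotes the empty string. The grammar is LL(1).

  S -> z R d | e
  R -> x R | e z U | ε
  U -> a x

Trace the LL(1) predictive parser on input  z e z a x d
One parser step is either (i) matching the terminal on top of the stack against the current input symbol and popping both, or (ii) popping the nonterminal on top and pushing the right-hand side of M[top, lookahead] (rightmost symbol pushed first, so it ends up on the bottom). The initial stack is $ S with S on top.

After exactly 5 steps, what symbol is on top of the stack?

step 1: stack=$ S  input=z e z a x d $  — expand S -> z R d
step 2: stack=$ d R z  input=z e z a x d $  — match z
step 3: stack=$ d R  input=e z a x d $  — expand R -> e z U
step 4: stack=$ d U z e  input=e z a x d $  — match e
step 5: stack=$ d U z  input=z a x d $  — match z
Stack after step 5: $ d U (top = U).

U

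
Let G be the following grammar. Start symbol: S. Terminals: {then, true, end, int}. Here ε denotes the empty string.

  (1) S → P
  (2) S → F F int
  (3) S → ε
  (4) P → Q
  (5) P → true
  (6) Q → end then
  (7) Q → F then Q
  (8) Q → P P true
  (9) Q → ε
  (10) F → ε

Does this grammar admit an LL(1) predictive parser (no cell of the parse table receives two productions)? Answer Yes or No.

FIRST(S) = {ε, end, int, then, true}
FIRST(P) = {ε, end, then, true}
FIRST(Q) = {ε, end, then, true}
FIRST(F) = {ε}
FOLLOW(S) = {$}
FOLLOW(P) = {$, end, then, true}
FOLLOW(Q) = {$, end, then, true}
FOLLOW(F) = {int, then}
Cell M[P, true] receives both P → Q and P → true — the grammar is not LL(1).

No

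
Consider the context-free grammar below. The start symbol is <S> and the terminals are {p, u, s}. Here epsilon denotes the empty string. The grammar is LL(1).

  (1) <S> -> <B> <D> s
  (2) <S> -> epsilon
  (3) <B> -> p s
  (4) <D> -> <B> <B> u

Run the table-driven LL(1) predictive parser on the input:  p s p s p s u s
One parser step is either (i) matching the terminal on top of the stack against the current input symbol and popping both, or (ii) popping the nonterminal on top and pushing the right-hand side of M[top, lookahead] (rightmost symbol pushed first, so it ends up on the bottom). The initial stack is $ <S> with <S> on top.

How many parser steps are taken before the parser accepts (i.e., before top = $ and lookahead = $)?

13

step 1: stack=$ <S>  input=p s p s p s u s $  — expand <S> -> <B> <D> s
step 2: stack=$ s <D> <B>  input=p s p s p s u s $  — expand <B> -> p s
step 3: stack=$ s <D> s p  input=p s p s p s u s $  — match p
step 4: stack=$ s <D> s  input=s p s p s u s $  — match s
step 5: stack=$ s <D>  input=p s p s u s $  — expand <D> -> <B> <B> u
step 6: stack=$ s u <B> <B>  input=p s p s u s $  — expand <B> -> p s
step 7: stack=$ s u <B> s p  input=p s p s u s $  — match p
step 8: stack=$ s u <B> s  input=s p s u s $  — match s
step 9: stack=$ s u <B>  input=p s u s $  — expand <B> -> p s
step 10: stack=$ s u s p  input=p s u s $  — match p
step 11: stack=$ s u s  input=s u s $  — match s
step 12: stack=$ s u  input=u s $  — match u
step 13: stack=$ s  input=s $  — match s
Accept reached after 13 steps.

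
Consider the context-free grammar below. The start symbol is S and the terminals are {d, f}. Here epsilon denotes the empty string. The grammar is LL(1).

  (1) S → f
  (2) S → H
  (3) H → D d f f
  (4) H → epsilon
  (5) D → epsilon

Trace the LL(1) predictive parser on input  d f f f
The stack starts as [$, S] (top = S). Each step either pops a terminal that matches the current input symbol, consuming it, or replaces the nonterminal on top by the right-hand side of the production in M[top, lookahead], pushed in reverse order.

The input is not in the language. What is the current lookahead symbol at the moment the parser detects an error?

f

     Stack      Input      Action
  1  $ S        d f f f $  expand S → H
  2  $ H        d f f f $  expand H → D d f f
  3  $ f f d D  d f f f $  expand D → epsilon
  4  $ f f d    d f f f $  match d
  5  $ f f      f f f $    match f
  6  $ f        f f $      match f
  7  $          f $        error: stack empty but input remains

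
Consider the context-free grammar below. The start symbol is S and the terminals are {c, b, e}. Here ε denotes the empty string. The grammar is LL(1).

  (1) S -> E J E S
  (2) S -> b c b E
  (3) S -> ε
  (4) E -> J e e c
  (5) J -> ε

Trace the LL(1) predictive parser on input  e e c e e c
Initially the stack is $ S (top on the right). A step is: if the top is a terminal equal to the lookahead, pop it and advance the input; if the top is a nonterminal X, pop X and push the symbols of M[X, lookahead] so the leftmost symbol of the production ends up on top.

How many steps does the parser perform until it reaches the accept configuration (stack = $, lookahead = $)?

13

step 1: stack=$ S  input=e e c e e c $  — expand S -> E J E S
step 2: stack=$ S E J E  input=e e c e e c $  — expand E -> J e e c
step 3: stack=$ S E J c e e J  input=e e c e e c $  — expand J -> ε
step 4: stack=$ S E J c e e  input=e e c e e c $  — match e
step 5: stack=$ S E J c e  input=e c e e c $  — match e
step 6: stack=$ S E J c  input=c e e c $  — match c
step 7: stack=$ S E J  input=e e c $  — expand J -> ε
step 8: stack=$ S E  input=e e c $  — expand E -> J e e c
step 9: stack=$ S c e e J  input=e e c $  — expand J -> ε
step 10: stack=$ S c e e  input=e e c $  — match e
step 11: stack=$ S c e  input=e c $  — match e
step 12: stack=$ S c  input=c $  — match c
step 13: stack=$ S  input=$  — expand S -> ε
Accept reached after 13 steps.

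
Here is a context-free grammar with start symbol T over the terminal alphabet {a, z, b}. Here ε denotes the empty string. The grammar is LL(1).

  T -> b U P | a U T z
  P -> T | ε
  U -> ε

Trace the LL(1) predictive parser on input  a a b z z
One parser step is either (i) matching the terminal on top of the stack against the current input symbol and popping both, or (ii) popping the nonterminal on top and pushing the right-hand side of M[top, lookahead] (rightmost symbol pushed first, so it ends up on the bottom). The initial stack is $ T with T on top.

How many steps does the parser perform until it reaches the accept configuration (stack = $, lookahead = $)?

12

      Stack        Input        Action
   1  $ T          a a b z z $  expand T -> a U T z
   2  $ z T U a    a a b z z $  match a
   3  $ z T U      a b z z $    expand U -> ε
   4  $ z T        a b z z $    expand T -> a U T z
   5  $ z z T U a  a b z z $    match a
   6  $ z z T U    b z z $      expand U -> ε
   7  $ z z T      b z z $      expand T -> b U P
   8  $ z z P U b  b z z $      match b
   9  $ z z P U    z z $        expand U -> ε
  10  $ z z P      z z $        expand P -> ε
  11  $ z z        z z $        match z
  12  $ z          z $          match z
Accept reached after 12 steps.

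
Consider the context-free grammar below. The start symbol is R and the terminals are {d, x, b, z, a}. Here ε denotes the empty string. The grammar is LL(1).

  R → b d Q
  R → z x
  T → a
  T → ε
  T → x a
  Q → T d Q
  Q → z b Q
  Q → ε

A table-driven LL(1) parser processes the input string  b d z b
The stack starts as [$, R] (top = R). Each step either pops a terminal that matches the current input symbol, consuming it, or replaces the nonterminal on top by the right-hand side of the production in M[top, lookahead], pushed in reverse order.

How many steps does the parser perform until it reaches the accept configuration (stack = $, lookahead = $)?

     Stack    Input      Action
  1  $ R      b d z b $  expand R → b d Q
  2  $ Q d b  b d z b $  match b
  3  $ Q d    d z b $    match d
  4  $ Q      z b $      expand Q → z b Q
  5  $ Q b z  z b $      match z
  6  $ Q b    b $        match b
  7  $ Q      $          expand Q → ε
Accept reached after 7 steps.

7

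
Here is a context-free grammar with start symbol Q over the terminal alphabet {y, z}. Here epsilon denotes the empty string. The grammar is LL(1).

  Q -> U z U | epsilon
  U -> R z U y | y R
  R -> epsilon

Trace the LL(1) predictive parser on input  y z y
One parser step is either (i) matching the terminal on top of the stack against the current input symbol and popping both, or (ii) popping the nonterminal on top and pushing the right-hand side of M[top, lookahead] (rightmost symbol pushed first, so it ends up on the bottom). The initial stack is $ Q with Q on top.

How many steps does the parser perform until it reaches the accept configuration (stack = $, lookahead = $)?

8

step 1: stack=$ Q  input=y z y $  — expand Q -> U z U
step 2: stack=$ U z U  input=y z y $  — expand U -> y R
step 3: stack=$ U z R y  input=y z y $  — match y
step 4: stack=$ U z R  input=z y $  — expand R -> epsilon
step 5: stack=$ U z  input=z y $  — match z
step 6: stack=$ U  input=y $  — expand U -> y R
step 7: stack=$ R y  input=y $  — match y
step 8: stack=$ R  input=$  — expand R -> epsilon
Accept reached after 8 steps.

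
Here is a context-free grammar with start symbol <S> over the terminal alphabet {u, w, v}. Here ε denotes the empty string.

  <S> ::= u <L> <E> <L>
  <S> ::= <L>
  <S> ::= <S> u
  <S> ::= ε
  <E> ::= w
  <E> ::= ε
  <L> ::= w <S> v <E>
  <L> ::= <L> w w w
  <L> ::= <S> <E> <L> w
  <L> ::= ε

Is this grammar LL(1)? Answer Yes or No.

FIRST(<S>) = {ε, u, w}
FIRST(<E>) = {ε, w}
FIRST(<L>) = {ε, u, w}
FOLLOW(<S>) = {$, u, v, w}
FOLLOW(<E>) = {$, u, v, w}
FOLLOW(<L>) = {$, u, v, w}
Cell M[<E>, w] receives both <E> ::= w and <E> ::= ε — the grammar is not LL(1).

No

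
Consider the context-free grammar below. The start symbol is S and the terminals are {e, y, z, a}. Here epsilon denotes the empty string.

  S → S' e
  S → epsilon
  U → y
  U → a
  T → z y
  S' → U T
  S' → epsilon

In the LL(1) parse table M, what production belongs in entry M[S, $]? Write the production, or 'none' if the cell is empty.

FIRST(U) = {a, y}
FIRST(T) = {z}
FIRST(S') = {epsilon, a, y}  (via U T)
FIRST(S) = {epsilon, a, e, y}  (via S' e)
FOLLOW(S) includes $ since S is the start symbol.
FOLLOW(S): S appears on no right-hand side. Thus FOLLOW(S) = {$}.
For S → S' e: FIRST(S' e) = {a, e, y}, so it goes in M[S, t] for t ∈ {a, e, y}.
For S → epsilon: FIRST(epsilon) = {epsilon}, so it goes in M[S, t] for t ∈ {}; since epsilon ∈ FIRST, also for every t ∈ FOLLOW(S) = {$}.

S → epsilon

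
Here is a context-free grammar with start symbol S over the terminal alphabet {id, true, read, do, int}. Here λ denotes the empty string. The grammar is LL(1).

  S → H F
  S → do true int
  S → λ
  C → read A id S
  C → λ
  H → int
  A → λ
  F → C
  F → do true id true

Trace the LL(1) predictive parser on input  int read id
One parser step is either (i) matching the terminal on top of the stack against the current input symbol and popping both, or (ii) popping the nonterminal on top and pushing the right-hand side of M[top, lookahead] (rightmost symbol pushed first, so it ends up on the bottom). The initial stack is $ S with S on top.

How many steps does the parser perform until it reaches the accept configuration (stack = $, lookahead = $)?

step 1: stack=$ S  input=int read id $  — expand S → H F
step 2: stack=$ F H  input=int read id $  — expand H → int
step 3: stack=$ F int  input=int read id $  — match int
step 4: stack=$ F  input=read id $  — expand F → C
step 5: stack=$ C  input=read id $  — expand C → read A id S
step 6: stack=$ S id A read  input=read id $  — match read
step 7: stack=$ S id A  input=id $  — expand A → λ
step 8: stack=$ S id  input=id $  — match id
step 9: stack=$ S  input=$  — expand S → λ
Accept reached after 9 steps.

9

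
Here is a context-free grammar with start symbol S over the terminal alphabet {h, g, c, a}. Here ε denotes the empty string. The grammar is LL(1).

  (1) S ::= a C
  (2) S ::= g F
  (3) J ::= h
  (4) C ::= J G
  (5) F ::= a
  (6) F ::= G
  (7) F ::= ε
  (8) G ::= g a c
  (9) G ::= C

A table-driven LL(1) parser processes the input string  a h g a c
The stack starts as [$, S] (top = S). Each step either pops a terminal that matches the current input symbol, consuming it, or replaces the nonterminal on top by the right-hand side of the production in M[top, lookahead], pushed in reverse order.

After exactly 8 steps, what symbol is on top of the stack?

c

step 1: stack=$ S  input=a h g a c $  — expand S ::= a C
step 2: stack=$ C a  input=a h g a c $  — match a
step 3: stack=$ C  input=h g a c $  — expand C ::= J G
step 4: stack=$ G J  input=h g a c $  — expand J ::= h
step 5: stack=$ G h  input=h g a c $  — match h
step 6: stack=$ G  input=g a c $  — expand G ::= g a c
step 7: stack=$ c a g  input=g a c $  — match g
step 8: stack=$ c a  input=a c $  — match a
Stack after step 8: $ c (top = c).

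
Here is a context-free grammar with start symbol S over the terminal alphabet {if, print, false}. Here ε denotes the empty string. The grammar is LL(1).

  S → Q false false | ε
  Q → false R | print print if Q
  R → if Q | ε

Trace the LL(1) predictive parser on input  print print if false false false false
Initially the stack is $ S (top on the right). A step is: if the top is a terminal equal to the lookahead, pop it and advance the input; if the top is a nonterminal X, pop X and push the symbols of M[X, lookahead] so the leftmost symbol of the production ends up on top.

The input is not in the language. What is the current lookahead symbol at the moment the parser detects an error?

step 1: stack=$ S  input=print print if false false false false $  — expand S → Q false false
step 2: stack=$ false false Q  input=print print if false false false false $  — expand Q → print print if Q
step 3: stack=$ false false Q if print print  input=print print if false false false false $  — match print
step 4: stack=$ false false Q if print  input=print if false false false false $  — match print
step 5: stack=$ false false Q if  input=if false false false false $  — match if
step 6: stack=$ false false Q  input=false false false false $  — expand Q → false R
step 7: stack=$ false false R false  input=false false false false $  — match false
step 8: stack=$ false false R  input=false false false $  — expand R → ε
step 9: stack=$ false false  input=false false false $  — match false
step 10: stack=$ false  input=false false $  — match false
step 11: stack=$  input=false $  — error: stack empty but input remains

false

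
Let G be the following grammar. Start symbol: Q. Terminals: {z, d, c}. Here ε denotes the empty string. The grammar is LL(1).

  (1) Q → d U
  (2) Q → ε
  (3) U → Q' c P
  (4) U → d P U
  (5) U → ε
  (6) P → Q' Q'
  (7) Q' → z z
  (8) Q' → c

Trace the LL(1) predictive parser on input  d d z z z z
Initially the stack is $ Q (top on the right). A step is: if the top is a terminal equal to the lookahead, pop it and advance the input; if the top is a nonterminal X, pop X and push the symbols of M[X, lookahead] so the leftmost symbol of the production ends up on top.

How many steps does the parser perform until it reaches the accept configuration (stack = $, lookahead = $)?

      Stack       Input          Action
   1  $ Q         d d z z z z $  expand Q → d U
   2  $ U d       d d z z z z $  match d
   3  $ U         d z z z z $    expand U → d P U
   4  $ U P d     d z z z z $    match d
   5  $ U P       z z z z $      expand P → Q' Q'
   6  $ U Q' Q'   z z z z $      expand Q' → z z
   7  $ U Q' z z  z z z z $      match z
   8  $ U Q' z    z z z $        match z
   9  $ U Q'      z z $          expand Q' → z z
  10  $ U z z     z z $          match z
  11  $ U z       z $            match z
  12  $ U         $              expand U → ε
Accept reached after 12 steps.

12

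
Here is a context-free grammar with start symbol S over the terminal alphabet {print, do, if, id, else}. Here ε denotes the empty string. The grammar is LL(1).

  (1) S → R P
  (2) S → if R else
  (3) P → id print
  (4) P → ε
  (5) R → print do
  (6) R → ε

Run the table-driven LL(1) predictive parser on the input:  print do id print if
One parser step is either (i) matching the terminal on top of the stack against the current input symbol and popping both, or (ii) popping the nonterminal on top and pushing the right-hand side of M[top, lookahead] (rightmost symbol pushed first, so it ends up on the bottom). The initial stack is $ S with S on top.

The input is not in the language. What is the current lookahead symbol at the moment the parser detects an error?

if

     Stack         Input                   Action
  1  $ S           print do id print if $  expand S → R P
  2  $ P R         print do id print if $  expand R → print do
  3  $ P do print  print do id print if $  match print
  4  $ P do        do id print if $        match do
  5  $ P           id print if $           expand P → id print
  6  $ print id    id print if $           match id
  7  $ print       print if $              match print
  8  $             if $                    error: stack empty but input remains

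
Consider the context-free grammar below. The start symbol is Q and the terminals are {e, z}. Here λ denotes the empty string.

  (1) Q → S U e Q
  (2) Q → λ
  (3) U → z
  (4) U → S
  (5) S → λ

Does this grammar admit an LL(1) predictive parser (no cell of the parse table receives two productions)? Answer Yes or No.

FIRST(Q) = {λ, e, z}
FIRST(U) = {λ, z}
FIRST(S) = {λ}
FOLLOW(Q) = {$}
FOLLOW(U) = {e}
FOLLOW(S) = {e, z}
Each cell of M receives at most one production.

Yes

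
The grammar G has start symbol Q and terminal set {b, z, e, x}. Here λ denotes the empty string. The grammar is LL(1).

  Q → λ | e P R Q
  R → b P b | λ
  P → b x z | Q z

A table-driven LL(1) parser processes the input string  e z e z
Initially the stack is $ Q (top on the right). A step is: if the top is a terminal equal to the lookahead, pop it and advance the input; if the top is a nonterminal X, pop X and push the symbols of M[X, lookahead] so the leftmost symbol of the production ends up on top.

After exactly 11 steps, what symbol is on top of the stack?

step 1: stack=$ Q  input=e z e z $  — expand Q → e P R Q
step 2: stack=$ Q R P e  input=e z e z $  — match e
step 3: stack=$ Q R P  input=z e z $  — expand P → Q z
step 4: stack=$ Q R z Q  input=z e z $  — expand Q → λ
step 5: stack=$ Q R z  input=z e z $  — match z
step 6: stack=$ Q R  input=e z $  — expand R → λ
step 7: stack=$ Q  input=e z $  — expand Q → e P R Q
step 8: stack=$ Q R P e  input=e z $  — match e
step 9: stack=$ Q R P  input=z $  — expand P → Q z
step 10: stack=$ Q R z Q  input=z $  — expand Q → λ
step 11: stack=$ Q R z  input=z $  — match z
Stack after step 11: $ Q R (top = R).

R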